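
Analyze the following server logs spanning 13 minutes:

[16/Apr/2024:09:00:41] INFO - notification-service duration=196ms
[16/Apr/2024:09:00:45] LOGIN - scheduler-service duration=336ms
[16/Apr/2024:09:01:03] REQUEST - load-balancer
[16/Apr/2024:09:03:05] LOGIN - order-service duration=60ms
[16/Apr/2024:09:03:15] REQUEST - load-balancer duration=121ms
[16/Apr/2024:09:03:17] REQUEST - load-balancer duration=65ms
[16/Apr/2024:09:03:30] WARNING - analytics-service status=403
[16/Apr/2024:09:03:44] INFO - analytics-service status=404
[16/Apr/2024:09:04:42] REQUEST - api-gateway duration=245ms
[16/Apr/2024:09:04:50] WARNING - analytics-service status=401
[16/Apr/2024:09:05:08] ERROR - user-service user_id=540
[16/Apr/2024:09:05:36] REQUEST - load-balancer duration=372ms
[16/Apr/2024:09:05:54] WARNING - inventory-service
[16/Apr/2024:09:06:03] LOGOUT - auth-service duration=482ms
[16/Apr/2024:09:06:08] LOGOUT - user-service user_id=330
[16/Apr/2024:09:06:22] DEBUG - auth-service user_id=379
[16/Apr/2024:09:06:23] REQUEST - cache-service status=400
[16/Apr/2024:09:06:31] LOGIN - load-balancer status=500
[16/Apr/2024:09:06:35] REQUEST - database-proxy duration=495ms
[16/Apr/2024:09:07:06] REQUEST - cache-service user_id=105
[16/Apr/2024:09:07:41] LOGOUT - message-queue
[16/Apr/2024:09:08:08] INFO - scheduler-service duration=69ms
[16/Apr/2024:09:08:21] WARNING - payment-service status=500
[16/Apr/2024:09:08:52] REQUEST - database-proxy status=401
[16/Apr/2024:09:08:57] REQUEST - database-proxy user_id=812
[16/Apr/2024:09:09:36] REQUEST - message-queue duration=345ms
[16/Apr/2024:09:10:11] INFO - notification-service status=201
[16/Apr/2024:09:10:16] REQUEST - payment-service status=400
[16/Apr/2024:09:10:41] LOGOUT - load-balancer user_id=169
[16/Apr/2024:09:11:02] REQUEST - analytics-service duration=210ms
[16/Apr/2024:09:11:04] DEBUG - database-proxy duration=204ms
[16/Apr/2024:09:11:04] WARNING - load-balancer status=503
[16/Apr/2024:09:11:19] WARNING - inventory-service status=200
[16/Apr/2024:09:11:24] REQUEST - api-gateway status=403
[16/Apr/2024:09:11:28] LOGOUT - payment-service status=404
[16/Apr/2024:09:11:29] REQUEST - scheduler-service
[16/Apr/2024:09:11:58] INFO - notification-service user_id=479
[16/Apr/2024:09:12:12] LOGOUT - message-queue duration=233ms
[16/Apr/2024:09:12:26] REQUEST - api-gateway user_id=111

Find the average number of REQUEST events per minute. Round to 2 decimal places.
1.23

To calculate the rate:

1. Count total REQUEST events: 16
2. Total time period: 13 minutes
3. Rate = 16 / 13 = 1.23 events per minute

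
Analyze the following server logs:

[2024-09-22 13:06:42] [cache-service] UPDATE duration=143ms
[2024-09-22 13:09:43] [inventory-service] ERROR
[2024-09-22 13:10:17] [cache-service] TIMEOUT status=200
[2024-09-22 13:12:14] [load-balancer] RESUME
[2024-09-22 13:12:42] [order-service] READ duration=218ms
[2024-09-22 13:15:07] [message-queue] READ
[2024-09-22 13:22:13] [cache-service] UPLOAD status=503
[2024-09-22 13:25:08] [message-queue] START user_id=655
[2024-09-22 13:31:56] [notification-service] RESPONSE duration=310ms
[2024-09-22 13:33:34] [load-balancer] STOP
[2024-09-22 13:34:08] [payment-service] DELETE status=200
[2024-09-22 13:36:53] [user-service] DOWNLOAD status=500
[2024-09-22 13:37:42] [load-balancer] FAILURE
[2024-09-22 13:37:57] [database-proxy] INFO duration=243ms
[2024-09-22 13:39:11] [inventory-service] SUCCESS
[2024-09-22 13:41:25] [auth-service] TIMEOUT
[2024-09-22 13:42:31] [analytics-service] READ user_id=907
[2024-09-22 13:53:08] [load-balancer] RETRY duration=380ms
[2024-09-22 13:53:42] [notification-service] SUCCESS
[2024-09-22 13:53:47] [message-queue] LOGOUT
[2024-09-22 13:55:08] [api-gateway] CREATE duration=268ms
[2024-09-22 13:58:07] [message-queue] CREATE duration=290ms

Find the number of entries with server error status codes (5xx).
2

To find matching entries:

1. Pattern to match: server error status codes (5xx)
2. Scan each log entry for the pattern
3. Count matches: 2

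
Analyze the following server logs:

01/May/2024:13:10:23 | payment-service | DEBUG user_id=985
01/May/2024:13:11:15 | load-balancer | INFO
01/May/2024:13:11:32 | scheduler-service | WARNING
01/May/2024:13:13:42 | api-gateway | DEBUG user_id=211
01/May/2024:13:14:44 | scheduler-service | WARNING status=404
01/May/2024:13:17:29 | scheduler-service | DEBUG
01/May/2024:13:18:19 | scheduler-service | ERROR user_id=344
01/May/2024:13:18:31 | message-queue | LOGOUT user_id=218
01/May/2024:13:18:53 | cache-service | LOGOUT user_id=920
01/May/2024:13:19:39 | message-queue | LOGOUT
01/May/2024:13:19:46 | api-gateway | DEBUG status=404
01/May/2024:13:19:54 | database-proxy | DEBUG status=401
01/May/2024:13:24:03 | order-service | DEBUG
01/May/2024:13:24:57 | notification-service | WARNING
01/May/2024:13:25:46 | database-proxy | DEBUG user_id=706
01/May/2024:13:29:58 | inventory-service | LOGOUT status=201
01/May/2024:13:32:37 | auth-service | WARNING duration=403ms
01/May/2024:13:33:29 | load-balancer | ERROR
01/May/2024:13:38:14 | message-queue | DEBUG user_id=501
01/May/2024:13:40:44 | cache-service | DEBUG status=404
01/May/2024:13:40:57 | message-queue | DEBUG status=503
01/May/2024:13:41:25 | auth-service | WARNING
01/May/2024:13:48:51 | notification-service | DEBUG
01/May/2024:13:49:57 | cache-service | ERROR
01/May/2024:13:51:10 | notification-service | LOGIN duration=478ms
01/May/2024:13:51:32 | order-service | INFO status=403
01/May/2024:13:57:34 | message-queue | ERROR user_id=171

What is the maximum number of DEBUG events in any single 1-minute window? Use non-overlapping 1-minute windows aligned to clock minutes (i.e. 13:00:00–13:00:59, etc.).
2

To find the burst window:

1. Divide the log period into non-overlapping 1-minute windows starting at 13:00
2. Count DEBUG events in each window
3. Find the window with maximum count
4. Maximum events in a window: 2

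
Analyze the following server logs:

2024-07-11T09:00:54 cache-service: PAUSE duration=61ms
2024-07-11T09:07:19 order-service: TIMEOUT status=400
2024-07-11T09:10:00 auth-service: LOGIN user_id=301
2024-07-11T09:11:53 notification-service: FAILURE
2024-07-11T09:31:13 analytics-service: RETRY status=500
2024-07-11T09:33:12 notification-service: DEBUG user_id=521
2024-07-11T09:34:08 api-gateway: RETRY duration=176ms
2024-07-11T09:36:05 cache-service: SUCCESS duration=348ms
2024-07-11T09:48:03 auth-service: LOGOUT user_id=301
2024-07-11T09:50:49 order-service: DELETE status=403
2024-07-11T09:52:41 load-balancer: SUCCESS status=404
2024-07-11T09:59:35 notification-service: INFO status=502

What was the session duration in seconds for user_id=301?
2283

To calculate session duration:

1. Find LOGIN event for user_id=301: 2024-07-11T09:10:00
2. Find LOGOUT event for user_id=301: 2024-07-11T09:48:03
3. Session duration: 2024-07-11T09:48:03 - 2024-07-11T09:10:00 = 2283 seconds (38 minutes)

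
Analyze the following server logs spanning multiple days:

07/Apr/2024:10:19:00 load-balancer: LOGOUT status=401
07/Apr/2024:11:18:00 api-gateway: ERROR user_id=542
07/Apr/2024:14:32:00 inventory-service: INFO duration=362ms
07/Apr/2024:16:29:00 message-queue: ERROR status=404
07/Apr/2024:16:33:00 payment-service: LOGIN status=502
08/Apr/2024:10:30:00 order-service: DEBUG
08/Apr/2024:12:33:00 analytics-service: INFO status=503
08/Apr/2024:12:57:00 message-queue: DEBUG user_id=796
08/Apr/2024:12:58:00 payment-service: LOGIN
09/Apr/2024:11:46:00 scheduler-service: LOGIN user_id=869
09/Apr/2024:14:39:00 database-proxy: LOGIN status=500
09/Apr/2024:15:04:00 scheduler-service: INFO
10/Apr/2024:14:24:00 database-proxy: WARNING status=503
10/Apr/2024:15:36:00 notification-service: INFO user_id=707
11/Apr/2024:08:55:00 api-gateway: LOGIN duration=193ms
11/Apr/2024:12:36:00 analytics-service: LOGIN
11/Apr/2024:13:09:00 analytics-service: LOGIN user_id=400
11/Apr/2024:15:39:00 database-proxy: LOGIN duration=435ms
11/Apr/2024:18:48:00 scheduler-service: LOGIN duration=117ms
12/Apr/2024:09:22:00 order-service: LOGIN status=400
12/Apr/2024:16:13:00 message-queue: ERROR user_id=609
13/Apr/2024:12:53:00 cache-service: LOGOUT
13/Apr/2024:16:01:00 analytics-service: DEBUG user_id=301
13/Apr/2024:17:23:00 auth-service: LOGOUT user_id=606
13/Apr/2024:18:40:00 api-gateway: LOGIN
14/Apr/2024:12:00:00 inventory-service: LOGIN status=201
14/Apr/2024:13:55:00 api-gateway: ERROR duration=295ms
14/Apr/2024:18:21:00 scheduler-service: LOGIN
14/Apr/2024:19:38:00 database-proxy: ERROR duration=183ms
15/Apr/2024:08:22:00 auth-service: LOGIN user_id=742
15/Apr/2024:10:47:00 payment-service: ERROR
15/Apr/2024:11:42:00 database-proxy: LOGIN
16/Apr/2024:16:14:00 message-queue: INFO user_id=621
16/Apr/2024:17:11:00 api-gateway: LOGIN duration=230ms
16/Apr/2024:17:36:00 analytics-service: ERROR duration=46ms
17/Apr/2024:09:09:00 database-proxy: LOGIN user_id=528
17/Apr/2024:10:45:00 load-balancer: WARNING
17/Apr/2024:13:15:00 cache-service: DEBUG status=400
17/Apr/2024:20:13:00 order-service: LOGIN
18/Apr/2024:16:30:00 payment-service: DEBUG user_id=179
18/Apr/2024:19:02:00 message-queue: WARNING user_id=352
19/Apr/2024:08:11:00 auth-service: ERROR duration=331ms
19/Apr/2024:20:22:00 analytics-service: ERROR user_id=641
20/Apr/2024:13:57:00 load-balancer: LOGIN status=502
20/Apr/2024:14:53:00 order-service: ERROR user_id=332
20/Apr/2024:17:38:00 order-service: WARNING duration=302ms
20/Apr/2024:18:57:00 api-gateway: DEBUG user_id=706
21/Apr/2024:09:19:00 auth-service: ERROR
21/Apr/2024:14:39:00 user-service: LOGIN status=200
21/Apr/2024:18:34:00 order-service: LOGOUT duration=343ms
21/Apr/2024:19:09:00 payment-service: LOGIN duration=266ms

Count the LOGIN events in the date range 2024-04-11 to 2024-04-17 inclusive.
14

To filter by date range:

1. Date range: 2024-04-11 through 2024-04-17, both dates inclusive
2. Filter for LOGIN events whose date falls in this range
3. Count matching events: 14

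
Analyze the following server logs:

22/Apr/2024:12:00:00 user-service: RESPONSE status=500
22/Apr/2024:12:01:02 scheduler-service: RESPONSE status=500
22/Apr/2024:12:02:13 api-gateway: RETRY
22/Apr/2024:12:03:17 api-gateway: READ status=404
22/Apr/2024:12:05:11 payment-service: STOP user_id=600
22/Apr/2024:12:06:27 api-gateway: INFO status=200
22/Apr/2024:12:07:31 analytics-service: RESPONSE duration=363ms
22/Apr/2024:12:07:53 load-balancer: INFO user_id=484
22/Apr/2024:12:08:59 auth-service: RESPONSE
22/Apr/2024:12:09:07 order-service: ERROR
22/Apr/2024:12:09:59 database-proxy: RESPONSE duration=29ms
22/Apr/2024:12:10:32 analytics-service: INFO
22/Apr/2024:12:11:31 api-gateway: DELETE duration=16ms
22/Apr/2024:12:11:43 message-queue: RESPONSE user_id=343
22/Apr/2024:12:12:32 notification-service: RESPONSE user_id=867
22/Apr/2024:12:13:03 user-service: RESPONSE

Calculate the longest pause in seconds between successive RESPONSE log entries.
389

To find the longest gap:

1. Extract all RESPONSE events in chronological order
2. Calculate time differences between consecutive events
3. Find the maximum difference
4. Longest gap: 389 seconds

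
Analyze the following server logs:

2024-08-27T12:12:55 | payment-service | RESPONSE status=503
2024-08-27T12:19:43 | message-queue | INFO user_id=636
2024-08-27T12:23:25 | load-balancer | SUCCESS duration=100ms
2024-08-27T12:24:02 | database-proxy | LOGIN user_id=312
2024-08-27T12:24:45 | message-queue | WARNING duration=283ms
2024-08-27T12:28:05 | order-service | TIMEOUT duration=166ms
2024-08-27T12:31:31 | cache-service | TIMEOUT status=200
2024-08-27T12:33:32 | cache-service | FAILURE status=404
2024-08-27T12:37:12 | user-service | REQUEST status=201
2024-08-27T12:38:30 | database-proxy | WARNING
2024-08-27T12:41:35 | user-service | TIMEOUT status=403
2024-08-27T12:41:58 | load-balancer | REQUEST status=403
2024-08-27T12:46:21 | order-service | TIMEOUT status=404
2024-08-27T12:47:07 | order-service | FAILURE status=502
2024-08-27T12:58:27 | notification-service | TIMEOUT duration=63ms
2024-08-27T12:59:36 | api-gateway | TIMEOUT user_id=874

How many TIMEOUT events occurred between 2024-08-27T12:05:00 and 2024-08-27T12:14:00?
0

To count events in the time window:

1. Window boundaries: 2024-08-27T12:05:00 to 2024-08-27T12:14:00
2. Filter for TIMEOUT events within this window
3. Count matching events: 0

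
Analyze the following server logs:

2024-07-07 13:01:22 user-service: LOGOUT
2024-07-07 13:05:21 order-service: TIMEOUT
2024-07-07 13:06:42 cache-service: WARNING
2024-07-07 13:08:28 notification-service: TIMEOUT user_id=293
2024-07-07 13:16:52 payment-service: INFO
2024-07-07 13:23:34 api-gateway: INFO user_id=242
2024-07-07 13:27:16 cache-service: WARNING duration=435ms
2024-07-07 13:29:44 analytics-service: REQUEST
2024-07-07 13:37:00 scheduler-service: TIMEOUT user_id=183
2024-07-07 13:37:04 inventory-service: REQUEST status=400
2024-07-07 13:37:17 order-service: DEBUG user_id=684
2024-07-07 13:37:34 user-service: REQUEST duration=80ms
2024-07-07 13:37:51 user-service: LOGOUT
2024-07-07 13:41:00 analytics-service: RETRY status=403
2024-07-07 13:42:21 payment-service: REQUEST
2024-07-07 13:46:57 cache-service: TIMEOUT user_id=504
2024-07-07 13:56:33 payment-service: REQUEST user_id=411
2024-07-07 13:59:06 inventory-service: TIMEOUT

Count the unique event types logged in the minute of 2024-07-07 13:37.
4

To count unique event types:

1. Filter events in the minute starting at 2024-07-07 13:37
2. Extract event types from matching entries
3. Count unique types: 4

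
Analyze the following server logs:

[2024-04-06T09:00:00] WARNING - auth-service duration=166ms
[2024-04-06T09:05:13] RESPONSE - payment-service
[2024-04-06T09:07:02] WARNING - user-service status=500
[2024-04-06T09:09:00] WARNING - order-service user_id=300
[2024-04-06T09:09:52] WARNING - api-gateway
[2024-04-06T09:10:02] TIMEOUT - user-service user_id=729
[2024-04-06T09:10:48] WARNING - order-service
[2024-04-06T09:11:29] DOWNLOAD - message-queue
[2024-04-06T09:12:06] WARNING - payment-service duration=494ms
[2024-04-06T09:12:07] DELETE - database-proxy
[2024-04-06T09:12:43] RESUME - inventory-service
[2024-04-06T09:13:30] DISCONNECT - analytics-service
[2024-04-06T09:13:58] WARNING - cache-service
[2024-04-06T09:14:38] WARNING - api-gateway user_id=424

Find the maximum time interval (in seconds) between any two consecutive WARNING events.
422

To find the longest gap:

1. Extract all WARNING events in chronological order
2. Calculate time differences between consecutive events
3. Find the maximum difference
4. Longest gap: 422 seconds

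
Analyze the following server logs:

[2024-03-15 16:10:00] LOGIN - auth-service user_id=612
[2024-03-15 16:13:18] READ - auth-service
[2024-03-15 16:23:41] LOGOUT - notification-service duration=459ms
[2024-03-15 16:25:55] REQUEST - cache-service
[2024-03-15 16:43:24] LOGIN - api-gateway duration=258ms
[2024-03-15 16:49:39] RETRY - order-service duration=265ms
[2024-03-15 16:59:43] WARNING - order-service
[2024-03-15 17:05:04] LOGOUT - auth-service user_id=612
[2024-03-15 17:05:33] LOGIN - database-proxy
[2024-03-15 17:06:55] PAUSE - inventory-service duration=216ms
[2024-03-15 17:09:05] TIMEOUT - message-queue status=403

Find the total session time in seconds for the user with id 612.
3304

To calculate session duration:

1. Find LOGIN event for user_id=612: 2024-03-15 16:10:00
2. Find LOGOUT event for user_id=612: 2024-03-15 17:05:04
3. Session duration: 2024-03-15 17:05:04 - 2024-03-15 16:10:00 = 3304 seconds (55 minutes)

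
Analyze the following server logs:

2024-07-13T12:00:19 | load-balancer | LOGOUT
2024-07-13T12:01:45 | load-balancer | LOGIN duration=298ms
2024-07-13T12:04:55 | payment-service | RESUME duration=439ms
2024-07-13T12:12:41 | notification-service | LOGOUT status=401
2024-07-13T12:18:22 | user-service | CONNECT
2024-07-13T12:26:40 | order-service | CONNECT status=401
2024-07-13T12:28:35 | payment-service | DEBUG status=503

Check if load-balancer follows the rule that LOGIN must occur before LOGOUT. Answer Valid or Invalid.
Invalid

To validate ordering:

1. Required order: LOGIN → LOGOUT
2. Rule: LOGIN must occur before LOGOUT
3. Check actual order of events for load-balancer
4. Result: Invalid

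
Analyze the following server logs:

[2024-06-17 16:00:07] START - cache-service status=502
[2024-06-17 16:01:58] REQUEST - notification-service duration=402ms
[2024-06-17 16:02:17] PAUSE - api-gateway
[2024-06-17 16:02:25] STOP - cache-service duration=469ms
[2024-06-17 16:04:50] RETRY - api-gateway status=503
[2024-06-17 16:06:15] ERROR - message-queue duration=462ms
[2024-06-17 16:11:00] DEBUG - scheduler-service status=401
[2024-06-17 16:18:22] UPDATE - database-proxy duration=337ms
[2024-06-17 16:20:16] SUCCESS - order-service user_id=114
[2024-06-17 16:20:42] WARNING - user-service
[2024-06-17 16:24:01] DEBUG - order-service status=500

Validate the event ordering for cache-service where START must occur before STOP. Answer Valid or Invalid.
Valid

To validate ordering:

1. Required order: START → STOP
2. Rule: START must occur before STOP
3. Check actual order of events for cache-service
4. Result: Valid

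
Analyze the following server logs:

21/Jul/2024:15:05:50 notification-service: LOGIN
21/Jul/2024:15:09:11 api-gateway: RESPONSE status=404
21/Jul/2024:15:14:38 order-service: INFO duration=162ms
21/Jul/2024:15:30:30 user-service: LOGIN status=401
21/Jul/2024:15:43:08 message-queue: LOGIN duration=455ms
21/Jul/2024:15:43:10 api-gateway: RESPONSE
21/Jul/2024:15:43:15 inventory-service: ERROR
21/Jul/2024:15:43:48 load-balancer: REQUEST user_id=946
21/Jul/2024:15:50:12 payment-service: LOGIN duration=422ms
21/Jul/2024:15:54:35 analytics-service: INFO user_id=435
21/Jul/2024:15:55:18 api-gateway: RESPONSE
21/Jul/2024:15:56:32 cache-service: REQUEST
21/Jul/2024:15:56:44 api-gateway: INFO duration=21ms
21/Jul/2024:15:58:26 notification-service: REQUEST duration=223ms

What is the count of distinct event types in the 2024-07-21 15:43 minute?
4

To count unique event types:

1. Filter events in the minute starting at 2024-07-21 15:43
2. Extract event types from matching entries
3. Count unique types: 4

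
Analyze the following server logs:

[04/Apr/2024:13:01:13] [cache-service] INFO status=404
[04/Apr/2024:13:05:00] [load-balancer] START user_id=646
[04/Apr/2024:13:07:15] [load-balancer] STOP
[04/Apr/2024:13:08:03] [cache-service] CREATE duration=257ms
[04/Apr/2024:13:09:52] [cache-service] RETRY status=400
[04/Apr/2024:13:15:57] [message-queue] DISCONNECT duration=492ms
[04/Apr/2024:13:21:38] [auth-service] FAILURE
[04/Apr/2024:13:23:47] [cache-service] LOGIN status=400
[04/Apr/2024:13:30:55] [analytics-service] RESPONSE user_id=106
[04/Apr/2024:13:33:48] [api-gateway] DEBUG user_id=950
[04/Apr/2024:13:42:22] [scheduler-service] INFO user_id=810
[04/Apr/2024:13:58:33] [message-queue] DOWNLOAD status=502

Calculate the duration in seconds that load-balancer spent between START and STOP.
135

To calculate state duration:

1. Find START event for load-balancer: 04/Apr/2024:13:05:00
2. Find STOP event for load-balancer: 04/Apr/2024:13:07:15
3. Calculate duration: 04/Apr/2024:13:07:15 - 04/Apr/2024:13:05:00 = 135 seconds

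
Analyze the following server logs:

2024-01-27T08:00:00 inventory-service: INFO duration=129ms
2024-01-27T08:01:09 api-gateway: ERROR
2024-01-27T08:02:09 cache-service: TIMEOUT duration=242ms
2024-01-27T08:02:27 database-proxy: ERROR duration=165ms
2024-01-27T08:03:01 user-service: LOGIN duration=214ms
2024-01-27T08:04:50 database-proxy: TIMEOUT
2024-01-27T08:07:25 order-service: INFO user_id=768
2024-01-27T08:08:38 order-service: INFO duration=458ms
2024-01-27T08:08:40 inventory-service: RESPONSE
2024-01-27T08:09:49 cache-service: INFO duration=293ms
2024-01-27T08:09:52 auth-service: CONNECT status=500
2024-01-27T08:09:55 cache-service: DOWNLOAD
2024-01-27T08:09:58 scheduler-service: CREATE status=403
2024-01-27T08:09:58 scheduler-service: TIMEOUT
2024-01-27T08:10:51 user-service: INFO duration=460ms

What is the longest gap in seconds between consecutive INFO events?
445

To find the longest gap:

1. Extract all INFO events in chronological order
2. Calculate time differences between consecutive events
3. Find the maximum difference
4. Longest gap: 445 seconds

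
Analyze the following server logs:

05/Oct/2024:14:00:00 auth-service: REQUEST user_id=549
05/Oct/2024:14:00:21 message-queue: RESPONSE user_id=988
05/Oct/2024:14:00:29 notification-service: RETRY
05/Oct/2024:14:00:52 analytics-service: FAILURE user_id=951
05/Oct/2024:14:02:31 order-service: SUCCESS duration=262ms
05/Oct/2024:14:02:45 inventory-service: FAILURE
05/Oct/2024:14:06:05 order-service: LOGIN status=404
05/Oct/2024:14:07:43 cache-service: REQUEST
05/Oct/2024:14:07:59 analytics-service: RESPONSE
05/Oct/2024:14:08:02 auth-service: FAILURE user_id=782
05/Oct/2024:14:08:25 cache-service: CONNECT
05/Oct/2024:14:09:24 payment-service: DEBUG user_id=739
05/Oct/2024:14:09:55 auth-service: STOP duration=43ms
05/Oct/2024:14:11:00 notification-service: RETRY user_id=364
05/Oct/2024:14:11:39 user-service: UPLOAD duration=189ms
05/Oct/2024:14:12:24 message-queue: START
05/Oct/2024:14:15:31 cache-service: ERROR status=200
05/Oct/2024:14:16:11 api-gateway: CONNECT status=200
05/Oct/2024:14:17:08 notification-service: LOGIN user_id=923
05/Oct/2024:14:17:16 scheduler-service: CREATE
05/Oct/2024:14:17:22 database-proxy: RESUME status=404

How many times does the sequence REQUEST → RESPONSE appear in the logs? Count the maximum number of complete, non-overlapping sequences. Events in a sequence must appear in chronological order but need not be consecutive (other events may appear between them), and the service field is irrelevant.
2

To count sequences:

1. Look for pattern: REQUEST → RESPONSE
2. Greedily scan the log in chronological order, matching each sequence element in turn (ignoring service)
3. Each time the full pattern completes, increment the count and restart matching from the next event
4. Complete non-overlapping sequences found: 2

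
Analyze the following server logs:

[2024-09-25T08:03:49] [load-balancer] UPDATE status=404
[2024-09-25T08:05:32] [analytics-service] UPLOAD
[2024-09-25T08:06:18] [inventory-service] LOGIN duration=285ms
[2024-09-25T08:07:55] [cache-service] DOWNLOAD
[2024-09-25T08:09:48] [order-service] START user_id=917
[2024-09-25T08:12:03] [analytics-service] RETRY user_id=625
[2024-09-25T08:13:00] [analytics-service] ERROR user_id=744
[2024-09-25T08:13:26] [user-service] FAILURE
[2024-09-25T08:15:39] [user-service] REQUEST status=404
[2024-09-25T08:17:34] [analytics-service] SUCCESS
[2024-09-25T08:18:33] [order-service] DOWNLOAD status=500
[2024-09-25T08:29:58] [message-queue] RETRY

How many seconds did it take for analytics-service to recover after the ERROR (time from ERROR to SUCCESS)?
274

To calculate recovery time:

1. Find ERROR event for analytics-service: 2024-09-25T08:13:00
2. Find next SUCCESS event for analytics-service: 2024-09-25T08:17:34
3. Recovery time: 2024-09-25T08:17:34 - 2024-09-25T08:13:00 = 274 seconds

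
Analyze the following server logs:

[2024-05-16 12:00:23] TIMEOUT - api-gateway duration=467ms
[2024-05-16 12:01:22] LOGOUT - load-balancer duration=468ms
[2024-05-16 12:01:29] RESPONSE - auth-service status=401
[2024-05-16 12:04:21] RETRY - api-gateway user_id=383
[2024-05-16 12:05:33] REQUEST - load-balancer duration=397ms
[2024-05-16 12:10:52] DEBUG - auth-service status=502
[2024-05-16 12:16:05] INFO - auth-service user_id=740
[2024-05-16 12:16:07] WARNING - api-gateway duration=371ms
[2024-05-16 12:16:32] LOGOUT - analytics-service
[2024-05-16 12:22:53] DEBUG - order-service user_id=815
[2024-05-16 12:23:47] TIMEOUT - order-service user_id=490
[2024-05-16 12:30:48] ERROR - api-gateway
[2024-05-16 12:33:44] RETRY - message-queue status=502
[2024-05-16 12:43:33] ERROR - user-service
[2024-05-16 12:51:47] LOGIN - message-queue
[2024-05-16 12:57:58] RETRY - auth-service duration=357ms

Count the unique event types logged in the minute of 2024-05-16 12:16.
3

To count unique event types:

1. Filter events in the minute starting at 2024-05-16 12:16
2. Extract event types from matching entries
3. Count unique types: 3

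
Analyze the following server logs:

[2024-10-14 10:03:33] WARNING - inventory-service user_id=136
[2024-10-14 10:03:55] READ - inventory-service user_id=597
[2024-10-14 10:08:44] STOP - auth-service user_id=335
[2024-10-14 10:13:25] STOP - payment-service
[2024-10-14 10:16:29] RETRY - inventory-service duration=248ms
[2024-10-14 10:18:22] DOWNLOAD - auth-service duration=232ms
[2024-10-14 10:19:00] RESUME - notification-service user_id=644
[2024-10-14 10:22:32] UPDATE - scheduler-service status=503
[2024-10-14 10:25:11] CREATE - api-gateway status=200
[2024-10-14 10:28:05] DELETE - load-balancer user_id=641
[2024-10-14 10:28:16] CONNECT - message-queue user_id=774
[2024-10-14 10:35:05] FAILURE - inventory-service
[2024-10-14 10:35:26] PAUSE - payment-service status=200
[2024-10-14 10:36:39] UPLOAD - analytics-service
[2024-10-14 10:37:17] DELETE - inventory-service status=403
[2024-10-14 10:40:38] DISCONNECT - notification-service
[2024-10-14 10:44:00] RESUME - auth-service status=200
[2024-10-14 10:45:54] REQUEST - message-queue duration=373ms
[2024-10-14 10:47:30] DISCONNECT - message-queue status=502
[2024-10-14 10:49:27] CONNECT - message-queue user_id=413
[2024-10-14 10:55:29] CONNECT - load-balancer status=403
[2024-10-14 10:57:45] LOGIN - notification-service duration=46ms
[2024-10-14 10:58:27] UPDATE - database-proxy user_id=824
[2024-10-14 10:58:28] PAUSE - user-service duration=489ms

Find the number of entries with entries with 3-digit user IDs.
8

To find matching entries:

1. Pattern to match: entries with 3-digit user IDs
2. Scan each log entry for the pattern
3. Count matches: 8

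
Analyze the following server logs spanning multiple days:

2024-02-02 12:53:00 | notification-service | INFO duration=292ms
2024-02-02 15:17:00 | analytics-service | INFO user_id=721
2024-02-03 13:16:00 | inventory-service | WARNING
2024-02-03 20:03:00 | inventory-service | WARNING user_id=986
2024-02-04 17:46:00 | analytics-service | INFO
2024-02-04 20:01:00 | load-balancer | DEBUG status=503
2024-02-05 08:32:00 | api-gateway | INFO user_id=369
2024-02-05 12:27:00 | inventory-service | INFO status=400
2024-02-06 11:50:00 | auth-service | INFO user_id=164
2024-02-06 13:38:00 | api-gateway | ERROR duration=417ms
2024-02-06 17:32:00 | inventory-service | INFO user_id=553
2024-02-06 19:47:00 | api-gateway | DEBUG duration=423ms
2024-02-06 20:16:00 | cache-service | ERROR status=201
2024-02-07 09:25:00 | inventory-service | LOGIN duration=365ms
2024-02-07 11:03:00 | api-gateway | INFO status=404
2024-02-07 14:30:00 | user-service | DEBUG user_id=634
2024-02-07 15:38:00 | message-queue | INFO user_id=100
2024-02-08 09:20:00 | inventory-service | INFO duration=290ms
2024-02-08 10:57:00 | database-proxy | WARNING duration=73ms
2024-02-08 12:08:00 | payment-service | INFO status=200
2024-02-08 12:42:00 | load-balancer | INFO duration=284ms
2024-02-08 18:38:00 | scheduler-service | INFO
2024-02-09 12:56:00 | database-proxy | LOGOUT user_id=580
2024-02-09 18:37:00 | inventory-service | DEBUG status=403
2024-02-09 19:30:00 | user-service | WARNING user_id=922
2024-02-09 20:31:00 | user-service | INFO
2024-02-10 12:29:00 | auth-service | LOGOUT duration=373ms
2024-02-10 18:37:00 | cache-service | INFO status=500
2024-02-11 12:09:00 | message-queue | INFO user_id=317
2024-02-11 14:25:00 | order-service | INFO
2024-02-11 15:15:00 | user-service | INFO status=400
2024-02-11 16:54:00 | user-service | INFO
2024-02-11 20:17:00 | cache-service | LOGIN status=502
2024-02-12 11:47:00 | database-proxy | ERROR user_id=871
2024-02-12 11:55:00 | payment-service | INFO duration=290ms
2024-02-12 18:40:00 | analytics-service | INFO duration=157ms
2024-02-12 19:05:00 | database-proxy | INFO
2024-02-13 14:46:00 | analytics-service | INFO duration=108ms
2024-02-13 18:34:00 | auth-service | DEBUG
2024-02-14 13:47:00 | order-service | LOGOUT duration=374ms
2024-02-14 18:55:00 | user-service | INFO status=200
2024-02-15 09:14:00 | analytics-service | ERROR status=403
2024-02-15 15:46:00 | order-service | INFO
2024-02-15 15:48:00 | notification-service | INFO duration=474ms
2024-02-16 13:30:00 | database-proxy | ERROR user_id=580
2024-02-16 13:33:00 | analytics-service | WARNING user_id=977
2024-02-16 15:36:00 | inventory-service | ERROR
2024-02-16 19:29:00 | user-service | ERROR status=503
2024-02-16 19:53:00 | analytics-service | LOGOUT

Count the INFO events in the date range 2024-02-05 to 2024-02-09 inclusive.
11

To filter by date range:

1. Date range: 2024-02-05 through 2024-02-09, both dates inclusive
2. Filter for INFO events whose date falls in this range
3. Count matching events: 11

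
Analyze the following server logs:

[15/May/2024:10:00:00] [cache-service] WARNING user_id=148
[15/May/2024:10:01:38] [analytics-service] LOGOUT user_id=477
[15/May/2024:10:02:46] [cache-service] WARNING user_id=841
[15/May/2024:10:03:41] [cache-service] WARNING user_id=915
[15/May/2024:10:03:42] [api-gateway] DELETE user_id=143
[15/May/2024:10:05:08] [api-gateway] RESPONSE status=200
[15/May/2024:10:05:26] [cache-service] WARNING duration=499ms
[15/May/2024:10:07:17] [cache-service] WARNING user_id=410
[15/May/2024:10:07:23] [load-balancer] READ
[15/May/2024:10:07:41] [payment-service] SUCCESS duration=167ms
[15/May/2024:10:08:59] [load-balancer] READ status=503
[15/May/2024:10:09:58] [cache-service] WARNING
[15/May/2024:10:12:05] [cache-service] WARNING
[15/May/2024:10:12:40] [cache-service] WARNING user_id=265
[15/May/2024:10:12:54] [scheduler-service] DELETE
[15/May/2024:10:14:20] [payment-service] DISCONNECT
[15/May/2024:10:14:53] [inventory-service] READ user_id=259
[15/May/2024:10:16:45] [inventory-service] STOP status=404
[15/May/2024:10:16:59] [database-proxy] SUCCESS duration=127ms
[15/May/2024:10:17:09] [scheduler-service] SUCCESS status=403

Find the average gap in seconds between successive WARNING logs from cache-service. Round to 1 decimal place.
108.6

To calculate average interval:

1. Find all WARNING events for cache-service in order
2. Calculate time gaps between consecutive events
3. Compute mean of gaps: 760 / 7 = 108.6 seconds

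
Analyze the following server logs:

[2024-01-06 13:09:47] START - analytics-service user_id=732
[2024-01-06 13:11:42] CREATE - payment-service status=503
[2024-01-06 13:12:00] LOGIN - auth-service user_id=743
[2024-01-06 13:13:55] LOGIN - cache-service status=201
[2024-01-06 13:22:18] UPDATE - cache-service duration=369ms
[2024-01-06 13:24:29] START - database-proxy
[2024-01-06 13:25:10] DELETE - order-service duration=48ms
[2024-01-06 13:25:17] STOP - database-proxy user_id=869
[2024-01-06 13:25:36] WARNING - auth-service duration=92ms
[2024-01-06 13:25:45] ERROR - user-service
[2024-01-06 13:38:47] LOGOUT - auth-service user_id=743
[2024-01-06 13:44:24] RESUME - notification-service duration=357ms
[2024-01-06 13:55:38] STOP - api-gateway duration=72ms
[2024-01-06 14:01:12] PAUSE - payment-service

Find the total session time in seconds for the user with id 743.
1607

To calculate session duration:

1. Find LOGIN event for user_id=743: 2024-01-06 13:12:00
2. Find LOGOUT event for user_id=743: 2024-01-06 13:38:47
3. Session duration: 2024-01-06 13:38:47 - 2024-01-06 13:12:00 = 1607 seconds (26 minutes)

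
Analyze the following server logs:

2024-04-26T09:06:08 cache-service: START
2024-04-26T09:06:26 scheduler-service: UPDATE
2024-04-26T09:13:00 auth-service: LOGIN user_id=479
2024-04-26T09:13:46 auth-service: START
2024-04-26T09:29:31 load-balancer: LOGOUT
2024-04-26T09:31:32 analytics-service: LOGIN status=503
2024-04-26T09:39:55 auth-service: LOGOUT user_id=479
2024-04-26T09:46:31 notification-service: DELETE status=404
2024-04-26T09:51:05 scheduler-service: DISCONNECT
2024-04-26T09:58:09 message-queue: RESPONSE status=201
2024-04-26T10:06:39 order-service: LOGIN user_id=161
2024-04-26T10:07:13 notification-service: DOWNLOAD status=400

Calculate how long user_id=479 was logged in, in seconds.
1615

To calculate session duration:

1. Find LOGIN event for user_id=479: 2024-04-26T09:13:00
2. Find LOGOUT event for user_id=479: 2024-04-26T09:39:55
3. Session duration: 2024-04-26T09:39:55 - 2024-04-26T09:13:00 = 1615 seconds (26 minutes)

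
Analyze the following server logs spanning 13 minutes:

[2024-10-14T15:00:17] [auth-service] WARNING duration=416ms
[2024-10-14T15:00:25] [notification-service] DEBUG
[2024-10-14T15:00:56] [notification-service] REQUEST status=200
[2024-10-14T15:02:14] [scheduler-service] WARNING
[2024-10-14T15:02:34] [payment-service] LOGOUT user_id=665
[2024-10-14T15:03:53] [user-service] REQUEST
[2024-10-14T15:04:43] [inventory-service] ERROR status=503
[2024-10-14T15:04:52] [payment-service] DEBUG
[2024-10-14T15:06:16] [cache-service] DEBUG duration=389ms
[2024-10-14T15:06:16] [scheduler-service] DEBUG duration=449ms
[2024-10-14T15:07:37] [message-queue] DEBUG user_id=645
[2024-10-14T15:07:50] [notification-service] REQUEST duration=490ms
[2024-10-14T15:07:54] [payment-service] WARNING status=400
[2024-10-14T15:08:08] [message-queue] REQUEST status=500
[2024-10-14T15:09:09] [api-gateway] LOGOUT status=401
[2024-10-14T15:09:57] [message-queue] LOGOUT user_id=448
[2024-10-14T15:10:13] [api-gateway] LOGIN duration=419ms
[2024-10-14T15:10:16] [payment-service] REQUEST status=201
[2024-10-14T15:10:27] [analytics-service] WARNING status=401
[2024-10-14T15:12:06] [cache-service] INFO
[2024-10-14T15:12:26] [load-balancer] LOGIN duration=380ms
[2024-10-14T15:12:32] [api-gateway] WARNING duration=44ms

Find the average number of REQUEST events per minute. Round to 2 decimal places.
0.38

To calculate the rate:

1. Count total REQUEST events: 5
2. Total time period: 13 minutes
3. Rate = 5 / 13 = 0.38 events per minute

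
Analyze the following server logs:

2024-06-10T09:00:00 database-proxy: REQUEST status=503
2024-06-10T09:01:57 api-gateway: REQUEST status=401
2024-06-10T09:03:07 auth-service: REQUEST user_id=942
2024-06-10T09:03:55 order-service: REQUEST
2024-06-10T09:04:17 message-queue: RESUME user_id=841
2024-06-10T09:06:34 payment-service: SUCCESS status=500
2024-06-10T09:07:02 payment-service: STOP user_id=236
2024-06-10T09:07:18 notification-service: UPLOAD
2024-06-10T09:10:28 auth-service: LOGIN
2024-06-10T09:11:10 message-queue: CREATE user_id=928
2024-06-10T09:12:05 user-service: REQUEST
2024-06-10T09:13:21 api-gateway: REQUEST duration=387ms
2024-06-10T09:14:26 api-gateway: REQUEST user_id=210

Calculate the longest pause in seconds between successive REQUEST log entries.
490

To find the longest gap:

1. Extract all REQUEST events in chronological order
2. Calculate time differences between consecutive events
3. Find the maximum difference
4. Longest gap: 490 seconds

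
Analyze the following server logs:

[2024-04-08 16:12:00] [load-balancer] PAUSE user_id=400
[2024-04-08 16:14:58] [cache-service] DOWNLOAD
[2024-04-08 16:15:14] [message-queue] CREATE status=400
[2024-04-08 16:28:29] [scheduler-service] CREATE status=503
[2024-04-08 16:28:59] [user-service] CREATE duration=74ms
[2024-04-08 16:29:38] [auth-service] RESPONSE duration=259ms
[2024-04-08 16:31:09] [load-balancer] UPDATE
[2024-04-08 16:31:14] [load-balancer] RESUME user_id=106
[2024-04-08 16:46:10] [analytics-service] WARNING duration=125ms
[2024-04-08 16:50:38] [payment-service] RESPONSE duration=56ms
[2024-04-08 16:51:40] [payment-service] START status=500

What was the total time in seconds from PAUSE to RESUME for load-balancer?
1154

To calculate state duration:

1. Find PAUSE event for load-balancer: 2024-04-08 16:12:00
2. Find RESUME event for load-balancer: 2024-04-08 16:31:14
3. Calculate duration: 2024-04-08 16:31:14 - 2024-04-08 16:12:00 = 1154 seconds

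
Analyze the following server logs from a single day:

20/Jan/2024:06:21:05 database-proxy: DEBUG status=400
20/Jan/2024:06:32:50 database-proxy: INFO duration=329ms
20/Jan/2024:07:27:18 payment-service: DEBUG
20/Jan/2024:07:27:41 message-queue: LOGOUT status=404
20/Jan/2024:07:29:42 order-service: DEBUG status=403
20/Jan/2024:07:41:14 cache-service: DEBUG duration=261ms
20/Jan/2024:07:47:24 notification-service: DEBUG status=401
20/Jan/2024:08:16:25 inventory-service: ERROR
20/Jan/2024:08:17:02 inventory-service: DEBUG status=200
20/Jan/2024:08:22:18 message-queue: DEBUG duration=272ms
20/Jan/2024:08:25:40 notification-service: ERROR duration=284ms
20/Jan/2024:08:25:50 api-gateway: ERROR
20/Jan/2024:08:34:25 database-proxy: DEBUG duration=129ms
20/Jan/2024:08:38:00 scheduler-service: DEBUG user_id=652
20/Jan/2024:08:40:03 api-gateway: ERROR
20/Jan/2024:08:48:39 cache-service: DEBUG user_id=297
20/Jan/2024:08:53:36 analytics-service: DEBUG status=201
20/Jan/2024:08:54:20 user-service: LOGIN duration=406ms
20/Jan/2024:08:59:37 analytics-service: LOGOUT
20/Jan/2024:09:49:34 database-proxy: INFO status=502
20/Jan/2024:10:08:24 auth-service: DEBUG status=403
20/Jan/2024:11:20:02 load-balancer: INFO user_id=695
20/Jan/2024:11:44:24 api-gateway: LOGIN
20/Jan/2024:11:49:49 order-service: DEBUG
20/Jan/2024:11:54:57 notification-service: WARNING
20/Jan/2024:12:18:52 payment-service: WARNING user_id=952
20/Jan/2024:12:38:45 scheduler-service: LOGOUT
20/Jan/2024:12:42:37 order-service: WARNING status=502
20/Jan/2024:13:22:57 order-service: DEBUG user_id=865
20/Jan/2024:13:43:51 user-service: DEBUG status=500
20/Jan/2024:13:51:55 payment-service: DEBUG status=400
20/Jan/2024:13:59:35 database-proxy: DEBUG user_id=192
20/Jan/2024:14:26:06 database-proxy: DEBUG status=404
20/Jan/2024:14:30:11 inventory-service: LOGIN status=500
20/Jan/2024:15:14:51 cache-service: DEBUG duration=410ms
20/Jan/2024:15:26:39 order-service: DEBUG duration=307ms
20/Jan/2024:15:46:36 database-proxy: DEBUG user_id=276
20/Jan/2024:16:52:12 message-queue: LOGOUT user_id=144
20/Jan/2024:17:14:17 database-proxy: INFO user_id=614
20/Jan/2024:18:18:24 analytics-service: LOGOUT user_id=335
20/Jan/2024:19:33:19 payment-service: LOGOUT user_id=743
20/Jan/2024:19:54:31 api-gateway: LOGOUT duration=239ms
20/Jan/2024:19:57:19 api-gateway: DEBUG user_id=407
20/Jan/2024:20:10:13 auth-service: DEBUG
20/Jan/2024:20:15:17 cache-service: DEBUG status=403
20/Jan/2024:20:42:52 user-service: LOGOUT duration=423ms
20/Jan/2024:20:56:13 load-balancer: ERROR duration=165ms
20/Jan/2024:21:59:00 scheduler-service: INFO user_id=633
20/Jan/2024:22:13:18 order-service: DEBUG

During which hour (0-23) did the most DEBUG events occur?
8

To find the peak hour:

1. Group all DEBUG events by hour
2. Count events in each hour
3. Find hour with maximum count
4. Peak hour: 8 (with 6 events)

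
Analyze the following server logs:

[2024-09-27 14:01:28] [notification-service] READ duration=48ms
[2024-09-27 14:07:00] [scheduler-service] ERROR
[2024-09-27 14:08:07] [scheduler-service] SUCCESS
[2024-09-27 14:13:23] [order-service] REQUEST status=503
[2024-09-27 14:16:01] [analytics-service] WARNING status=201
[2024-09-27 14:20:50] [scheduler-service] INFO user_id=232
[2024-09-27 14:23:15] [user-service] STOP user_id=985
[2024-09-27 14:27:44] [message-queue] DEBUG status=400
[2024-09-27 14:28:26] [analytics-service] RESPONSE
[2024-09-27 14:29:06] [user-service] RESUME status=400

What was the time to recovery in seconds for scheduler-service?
67

To calculate recovery time:

1. Find ERROR event for scheduler-service: 2024-09-27 14:07:00
2. Find next SUCCESS event for scheduler-service: 2024-09-27 14:08:07
3. Recovery time: 2024-09-27 14:08:07 - 2024-09-27 14:07:00 = 67 seconds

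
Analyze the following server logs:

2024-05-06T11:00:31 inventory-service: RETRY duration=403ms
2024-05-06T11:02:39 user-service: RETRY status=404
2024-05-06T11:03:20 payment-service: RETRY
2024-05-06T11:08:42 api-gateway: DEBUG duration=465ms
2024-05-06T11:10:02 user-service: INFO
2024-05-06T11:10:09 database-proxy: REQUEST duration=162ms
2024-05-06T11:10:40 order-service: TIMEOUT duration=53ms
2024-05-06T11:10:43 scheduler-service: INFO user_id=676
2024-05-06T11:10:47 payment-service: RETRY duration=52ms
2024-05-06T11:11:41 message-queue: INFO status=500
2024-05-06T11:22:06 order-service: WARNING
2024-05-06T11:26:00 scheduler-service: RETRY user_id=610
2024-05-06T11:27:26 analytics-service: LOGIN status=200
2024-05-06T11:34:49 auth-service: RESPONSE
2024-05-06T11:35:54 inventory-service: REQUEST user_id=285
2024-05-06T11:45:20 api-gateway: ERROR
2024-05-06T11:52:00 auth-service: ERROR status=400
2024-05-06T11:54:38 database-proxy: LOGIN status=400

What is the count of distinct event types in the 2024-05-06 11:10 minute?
4

To count unique event types:

1. Filter events in the minute starting at 2024-05-06 11:10
2. Extract event types from matching entries
3. Count unique types: 4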